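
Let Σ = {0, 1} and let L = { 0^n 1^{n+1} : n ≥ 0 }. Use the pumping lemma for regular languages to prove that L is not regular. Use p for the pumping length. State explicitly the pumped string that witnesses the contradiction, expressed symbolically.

0^{p+k} 1^{p+1}

Toward a contradiction, assume L is regular with pumping length p.
Choose w = 0^p 1^{p+1}, which is in L with |w| = 2p+1 ≥ p.
The pumping lemma gives a decomposition w = xyz where |xy| ≤ p and |y| ≥ 1.
The first p characters of w are 0's, so xy (and hence y) consists only of 0's. Write y = 0^k, 1 ≤ k ≤ p.
Pump with i = 2: xy^2z = 0^{p+k} 1^{p+1}. For this to lie in L we would need p+1 = (p+k)+1, which forces k = 0. But k ≥ 1, so xy^2z ∉ L.
Contradiction. Therefore L is not regular.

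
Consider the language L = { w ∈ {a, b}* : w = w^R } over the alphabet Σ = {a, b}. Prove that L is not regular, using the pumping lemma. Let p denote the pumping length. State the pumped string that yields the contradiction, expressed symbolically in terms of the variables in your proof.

Assume L is regular. Let p be the pumping length given by the pumping lemma.
Take w = a^p b a^p, a palindrome of length 2p+1 ≥ p.
The pumping lemma gives a decomposition w = xyz where |xy| ≤ p and |y| > 0.
Since the first p symbols of w are all a's and |xy| ≤ p, y lies entirely in the leading a-block: y = a^k for some k with 1 ≤ k ≤ p.
Pump with i = 2: xy^2z = a^{p+k} b a^p. Its reverse is a^p b a^{p+k}, which differs from xy^2z since k ≥ 1. So xy^2z is not a palindrome and xy^2z ∉ L.
This is a contradiction; hence L is not regular.

a^{p+k} b a^p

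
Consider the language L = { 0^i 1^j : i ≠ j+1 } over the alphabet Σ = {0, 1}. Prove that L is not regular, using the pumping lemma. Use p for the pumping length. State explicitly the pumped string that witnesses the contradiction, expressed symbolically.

0^{p+p!} 1^{p+p!-1}

Assume L is regular; let p be its pumping constant.
Choose w = 0^p 1^{p+p!-1}. Since p ≠ (p+p!-1)+1 = p+p!, w ∈ L; and |w| ≥ p.
By the pumping lemma, w = xyz with |xy| ≤ p and |y| ≥ 1.
Since the first p symbols of w are all 0's and |xy| ≤ p, y lies entirely in the leading 0-block: y = 0^k for some k with 1 ≤ k ≤ p.
Since 1 ≤ k ≤ p, k divides p!; set t = 1 + p!/k. Then xy^t z has p + (p!/k)·k = p + p! copies of 0. Now the 0-count is p+p! and (1-count)+1 = (p+p!-1)+1 = p+p!, so i ≠ j+1 fails. So xy^t z = 0^{p+p!} 1^{p+p!-1} ∉ L.
This is a contradiction; hence L is not regular.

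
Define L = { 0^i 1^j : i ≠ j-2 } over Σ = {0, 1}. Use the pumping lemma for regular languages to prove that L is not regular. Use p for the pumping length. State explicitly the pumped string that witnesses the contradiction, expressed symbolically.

Suppose for contradiction that L is regular, and let p be the pumping length.
Choose w = 0^p 1^{p+p!+2}. Since p ≠ (p+p!+2)-2 = p+p!, w ∈ L; and |w| ≥ p.
By the pumping lemma, w = xyz with |xy| ≤ p and |y| > 0.
The first p characters of w are 0's, so xy (and hence y) consists only of 0's. Write y = 0^k, 1 ≤ k ≤ p.
Since 1 ≤ k ≤ p, k divides p!; set t = 1 + p!/k. Then xy^t z has p + (p!/k)·k = p + p! copies of 0. Now the 0-count is p+p! and (1-count)-2 = (p+p!+2)-2 = p+p!, so i ≠ j-2 fails. So xy^t z = 0^{p+p!} 1^{p+p!+2} ∉ L.
This contradicts the pumping lemma, so L is not regular.

0^{p+p!} 1^{p+p!+2}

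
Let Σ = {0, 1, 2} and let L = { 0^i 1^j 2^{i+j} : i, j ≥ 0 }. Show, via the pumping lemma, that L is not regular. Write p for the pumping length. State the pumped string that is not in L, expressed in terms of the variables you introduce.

Suppose for contradiction that L is regular, and let p be the pumping length.
Take w = 0^p 1^p 2^{2p} ∈ L (with i=j=p, i+j=2p), |w| = 4p ≥ p.
By the pumping lemma, w = xyz with |xy| ≤ p and |y| > 0.
The first p characters of w are 0's, so xy (and hence y) consists only of 0's. Write y = 0^k, 1 ≤ k ≤ p.
Consider xy^2z = 0^{p+k} 1^p 2^{2p}. Now the 0- and 1-counts sum to 2p+k, but the 2-count is 2p ≠ 2p+k. So xy^2z ∉ L.
This is a contradiction; hence L is not regular.

0^{p+k} 1^p 2^{2p}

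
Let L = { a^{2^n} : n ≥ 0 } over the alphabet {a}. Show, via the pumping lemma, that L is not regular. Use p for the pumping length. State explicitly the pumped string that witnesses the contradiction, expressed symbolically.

a^{2^p+k}

Toward a contradiction, assume L is regular with pumping length p.
Take w = a^{2^p} ∈ L with |w| = 2^p ≥ p.
By the pumping lemma, w = xyz with |xy| ≤ p and |y| > 0.
Then y = a^k for some k with 1 ≤ k ≤ p.
Pump with i = 2: xy^2z = a^{2^p+k}. Since 1 ≤ k ≤ p < 2^p, we have 2^p < 2^p+k < 2^{p+1}, so 2^p+k is not a power of 2. So xy^2z ∉ L.
This contradicts the pumping lemma, so L is not regular.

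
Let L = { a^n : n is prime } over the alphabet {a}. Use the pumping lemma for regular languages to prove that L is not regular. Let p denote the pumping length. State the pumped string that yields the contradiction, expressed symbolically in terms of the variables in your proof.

Suppose for contradiction that L is regular, and let p be the pumping length.
Let q be a prime with q ≥ p+2 (infinitely many primes exist), and take w = a^q ∈ L with |w| = q ≥ p.
By the pumping lemma, w = xyz with |xy| ≤ p and |y| > 0.
Then y = a^k for some k with 1 ≤ k ≤ p.
Since 1 ≤ k ≤ p, |xz| = q-k. Pump with i = q+1: |xy^{q+1}z| = (q-k)+(q+1)k = q+qk = q(1+k), which is composite (both factors ≥ 2). So xy^{q+1}z = a^{q(1+k)} ∉ L.
This is a contradiction; hence L is not regular.

a^{q(1+k)}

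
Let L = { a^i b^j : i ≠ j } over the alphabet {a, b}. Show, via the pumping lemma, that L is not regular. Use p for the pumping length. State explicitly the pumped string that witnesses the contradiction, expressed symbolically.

Toward a contradiction, assume L is regular with pumping length p.
Choose w = a^p b^{p+p!}. Since p ≠ p+p!, w ∈ L; and |w| ≥ p.
By the pumping lemma, w = xyz with |xy| ≤ p and |y| ≥ 1.
Since the first p symbols of w are all a's and |xy| ≤ p, y lies entirely in the leading a-block: y = a^k for some k with 1 ≤ k ≤ p.
Since 1 ≤ k ≤ p, k divides p!; set t = 1 + p!/k. Then xy^t z has p + (p!/k)·k = p + p! copies of a. Now the a-count equals the b-count, so i ≠ j fails. So xy^t z = a^{p+p!} b^{p+p!} ∉ L.
This is a contradiction; hence L is not regular.

a^{p+p!} b^{p+p!}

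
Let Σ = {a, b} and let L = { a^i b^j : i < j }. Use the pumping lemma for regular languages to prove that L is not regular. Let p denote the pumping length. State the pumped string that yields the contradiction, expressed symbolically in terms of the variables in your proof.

Suppose for contradiction that L is regular, and let p be the pumping length.
Choose w = a^p b^{p+1} ∈ L, with |w| = 2p+1 ≥ p.
The pumping lemma gives a decomposition w = xyz where |xy| ≤ p and y is nonempty.
The first p characters of w are a's, so xy (and hence y) consists only of a's. Write y = a^k, 1 ≤ k ≤ p.
Consider xy^2z = a^{p+k} b^{p+1}. Since k ≥ 1, the a-count p+k is at least p+1, so i < j fails; thus xy^2z ∉ L.
Contradiction. Therefore L is not regular.

a^{p+k} b^{p+1}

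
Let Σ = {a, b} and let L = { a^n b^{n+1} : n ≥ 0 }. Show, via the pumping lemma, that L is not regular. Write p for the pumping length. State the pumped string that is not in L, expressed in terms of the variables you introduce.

Assume L is regular; let p be its pumping constant.
Let w = a^p b^{p+1} ∈ L; note |w| = 2p+1 ≥ p.
Write w = xyz as guaranteed by the lemma, with |xy| ≤ p and y is nonempty.
The first p characters of w are a's, so xy (and hence y) consists only of a's. Write y = a^k, 1 ≤ k ≤ p.
Pump with i = 2: xy^2z = a^{p+k} b^{p+1}. For this to lie in L we would need p+1 = (p+k)+1, which forces k = 0. But k ≥ 1, so xy^2z ∉ L.
Contradiction. Therefore L is not regular.

a^{p+k} b^{p+1}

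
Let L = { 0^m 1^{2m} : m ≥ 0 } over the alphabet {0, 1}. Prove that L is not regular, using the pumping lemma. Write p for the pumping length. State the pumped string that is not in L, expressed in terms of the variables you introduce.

0^{p+k} 1^{2p}

Assume L is regular; let p be its pumping constant.
Take w = 0^p 1^{2p}. Then w ∈ L and |w| = 3p ≥ p.
Write w = xyz as guaranteed by the lemma, with |xy| ≤ p and |y| > 0.
The first p characters of w are 0's, so xy (and hence y) consists only of 0's. Write y = 0^k, 1 ≤ k ≤ p.
Pump with i = 2: xy^2z = 0^{p+k} 1^{2p}. For this to lie in L we would need 2p = 2(p+k), which forces k = 0. But k ≥ 1, so xy^2z ∉ L.
This is a contradiction; hence L is not regular.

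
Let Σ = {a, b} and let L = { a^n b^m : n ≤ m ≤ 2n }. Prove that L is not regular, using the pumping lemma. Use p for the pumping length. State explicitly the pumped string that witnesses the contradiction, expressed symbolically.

a^{p+k} b^p

Assume L is regular; let p be its pumping constant.
Take w = a^p b^p ∈ L (since p ≤ p ≤ 2p), with |w| = 2p ≥ p.
Write w = xyz as guaranteed by the lemma, with |xy| ≤ p and |y| ≥ 1.
The first p characters of w are a's, so xy (and hence y) consists only of a's. Write y = a^k, 1 ≤ k ≤ p.
Pump with i = 2: xy^2z = a^{p+k} b^p. Now n = p+k > p = m, so the condition n ≤ m fails. Thus xy^2z ∉ L.
This contradicts the pumping lemma, so L is not regular.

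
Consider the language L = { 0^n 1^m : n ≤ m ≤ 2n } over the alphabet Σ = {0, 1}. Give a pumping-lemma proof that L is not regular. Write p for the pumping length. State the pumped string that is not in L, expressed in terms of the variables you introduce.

Assume L is regular; let p be its pumping constant.
Take w = 0^p 1^p ∈ L (since p ≤ p ≤ 2p), with |w| = 2p ≥ p.
The pumping lemma gives a decomposition w = xyz where |xy| ≤ p and |y| ≥ 1.
Since the first p symbols of w are all 0's and |xy| ≤ p, y lies entirely in the leading 0-block: y = 0^k for some k with 1 ≤ k ≤ p.
Pump with i = 2: xy^2z = 0^{p+k} 1^p. Now n = p+k > p = m, so the condition n ≤ m fails. Thus xy^2z ∉ L.
This is a contradiction; hence L is not regular.

0^{p+k} 1^p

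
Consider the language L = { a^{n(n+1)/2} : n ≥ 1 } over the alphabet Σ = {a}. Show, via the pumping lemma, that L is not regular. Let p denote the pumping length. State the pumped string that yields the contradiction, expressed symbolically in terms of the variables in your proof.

a^{p(p+1)/2+k}

Assume L is regular; let p be its pumping constant.
Take w = a^{p(p+1)/2} ∈ L with |w| = p(p+1)/2 ≥ p.
By the pumping lemma, w = xyz with |xy| ≤ p and |y| > 0.
Then y = a^k for some k with 1 ≤ k ≤ p.
Pump with i = 2: xy^2z = a^{p(p+1)/2+k}. Since 1 ≤ k ≤ p, p(p+1)/2 < p(p+1)/2+k ≤ p(p+1)/2+p < (p+1)(p+2)/2, so p(p+1)/2+k is strictly between consecutive triangular numbers. So xy^2z ∉ L.
This is a contradiction; hence L is not regular.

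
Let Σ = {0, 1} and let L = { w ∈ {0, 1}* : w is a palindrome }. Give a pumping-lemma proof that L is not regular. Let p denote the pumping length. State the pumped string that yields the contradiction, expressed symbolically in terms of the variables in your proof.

Toward a contradiction, assume L is regular with pumping length p.
Take w = 0^p 1 0^p, a palindrome of length 2p+1 ≥ p.
By the pumping lemma, w = xyz with |xy| ≤ p and y is nonempty.
Since the first p symbols of w are all 0's and |xy| ≤ p, y lies entirely in the leading 0-block: y = 0^k for some k with 1 ≤ k ≤ p.
Pump with i = 2: xy^2z = 0^{p+k} 1 0^p. Its reverse is 0^p 1 0^{p+k}, which differs from xy^2z since k ≥ 1. So xy^2z is not a palindrome and xy^2z ∉ L.
Contradiction. Therefore L is not regular.

0^{p+k} 1 0^p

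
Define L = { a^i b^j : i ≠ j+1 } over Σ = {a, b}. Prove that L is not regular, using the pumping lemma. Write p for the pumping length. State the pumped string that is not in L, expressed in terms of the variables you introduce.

a^{p+p!} b^{p+p!-1}

Toward a contradiction, assume L is regular with pumping length p.
Choose w = a^p b^{p+p!-1}. Since p ≠ (p+p!-1)+1 = p+p!, w ∈ L; and |w| ≥ p.
The pumping lemma gives a decomposition w = xyz where |xy| ≤ p and y is nonempty.
Because |xy| ≤ p and w begins with p copies of a, we have y = a^k with 1 ≤ k ≤ p.
Since 1 ≤ k ≤ p, k divides p!; set t = 1 + p!/k. Then xy^t z has p + (p!/k)·k = p + p! copies of a. Now the a-count is p+p! and (b-count)+1 = (p+p!-1)+1 = p+p!, so i ≠ j+1 fails. So xy^t z = a^{p+p!} b^{p+p!-1} ∉ L.
Contradiction. Therefore L is not regular.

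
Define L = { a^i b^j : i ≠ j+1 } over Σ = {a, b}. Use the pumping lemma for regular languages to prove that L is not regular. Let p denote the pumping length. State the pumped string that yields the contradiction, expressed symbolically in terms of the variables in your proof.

a^{p+p!} b^{p+p!-1}

Suppose for contradiction that L is regular, and let p be the pumping length.
Choose w = a^p b^{p+p!-1}. Since p ≠ (p+p!-1)+1 = p+p!, w ∈ L; and |w| ≥ p.
By the pumping lemma, w = xyz with |xy| ≤ p and y is nonempty.
The first p characters of w are a's, so xy (and hence y) consists only of a's. Write y = a^k, 1 ≤ k ≤ p.
Since 1 ≤ k ≤ p, k divides p!; set t = 1 + p!/k. Then xy^t z has p + (p!/k)·k = p + p! copies of a. Now the a-count is p+p! and (b-count)+1 = (p+p!-1)+1 = p+p!, so i ≠ j+1 fails. So xy^t z = a^{p+p!} b^{p+p!-1} ∉ L.
This is a contradiction; hence L is not regular.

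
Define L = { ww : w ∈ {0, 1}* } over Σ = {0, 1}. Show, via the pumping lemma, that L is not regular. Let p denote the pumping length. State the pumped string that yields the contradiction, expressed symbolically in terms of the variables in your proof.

Toward a contradiction, assume L is regular with pumping length p.
Take w = 0^p 1^p 0^p 1^p = uu where u = 0^p1^p; then w ∈ L and |w| = 4p ≥ p.
By the pumping lemma, w = xyz with |xy| ≤ p and y is nonempty.
The first p characters of w are 0's, so xy (and hence y) consists only of 0's. Write y = 0^k, 1 ≤ k ≤ p.
Pump with i = 2: xy^2z = 0^{p+k} 1^p 0^p 1^p, of length 4p+k. Suppose this equals vv. The string starts with 0 and ends with 1, so v does too; thus the boundary between the two copies of v is a 1→0 transition. There is exactly one such transition, at position 2p+k, so |v| = 2p+k and |vv| = 4p+2k ≠ 4p+k since k ≥ 1. So xy^2z ∉ L.
Contradiction. Therefore L is not regular.

0^{p+k} 1^p 0^p 1^p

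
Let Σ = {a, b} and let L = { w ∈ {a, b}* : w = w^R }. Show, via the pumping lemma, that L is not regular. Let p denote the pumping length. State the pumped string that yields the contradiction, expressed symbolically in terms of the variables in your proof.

Assume L is regular. Let p be the pumping length given by the pumping lemma.
Take w = a^p b a^p, a palindrome of length 2p+1 ≥ p.
By the pumping lemma, w = xyz with |xy| ≤ p and |y| ≥ 1.
The first p characters of w are a's, so xy (and hence y) consists only of a's. Write y = a^k, 1 ≤ k ≤ p.
Pump with i = 2: xy^2z = a^{p+k} b a^p. Its reverse is a^p b a^{p+k}, which differs from xy^2z since k ≥ 1. So xy^2z is not a palindrome and xy^2z ∉ L.
Contradiction. Therefore L is not regular.

a^{p+k} b a^p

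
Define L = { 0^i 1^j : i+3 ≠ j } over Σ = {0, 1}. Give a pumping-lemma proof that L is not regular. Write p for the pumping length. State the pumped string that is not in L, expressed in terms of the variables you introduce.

Suppose for contradiction that L is regular, and let p be the pumping length.
Choose w = 0^p 1^{p+p!+3}. Since p ≠ (p+p!+3)-3 = p+p!, w ∈ L; and |w| ≥ p.
By the pumping lemma, w = xyz with |xy| ≤ p and |y| > 0.
The first p characters of w are 0's, so xy (and hence y) consists only of 0's. Write y = 0^k, 1 ≤ k ≤ p.
Since 1 ≤ k ≤ p, k divides p!; set t = 1 + p!/k. Then xy^t z has p + (p!/k)·k = p + p! copies of 0. Now the 0-count is p+p! and (1-count)-3 = (p+p!+3)-3 = p+p!, so i+3 ≠ j fails. So xy^t z = 0^{p+p!} 1^{p+p!+3} ∉ L.
Contradiction. Therefore L is not regular.

0^{p+p!} 1^{p+p!+3}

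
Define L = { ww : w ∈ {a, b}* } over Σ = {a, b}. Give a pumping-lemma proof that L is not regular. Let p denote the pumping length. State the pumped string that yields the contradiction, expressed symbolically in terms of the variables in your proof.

Assume L is regular; let p be its pumping constant.
Take w = a^p b^p a^p b^p = uu where u = a^pb^p; then w ∈ L and |w| = 4p ≥ p.
The pumping lemma gives a decomposition w = xyz where |xy| ≤ p and y is nonempty.
The first p characters of w are a's, so xy (and hence y) consists only of a's. Write y = a^k, 1 ≤ k ≤ p.
Pump with i = 2: xy^2z = a^{p+k} b^p a^p b^p, of length 4p+k. Suppose this equals vv. The string starts with a and ends with b, so v does too; thus the boundary between the two copies of v is a b→a transition. There is exactly one such transition, at position 2p+k, so |v| = 2p+k and |vv| = 4p+2k ≠ 4p+k since k ≥ 1. So xy^2z ∉ L.
This contradicts the pumping lemma, so L is not regular.

a^{p+k} b^p a^p b^p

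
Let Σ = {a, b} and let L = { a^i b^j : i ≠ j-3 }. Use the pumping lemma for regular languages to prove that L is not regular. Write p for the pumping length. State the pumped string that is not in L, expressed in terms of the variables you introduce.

a^{p+p!} b^{p+p!+3}

Assume L is regular. Let p be the pumping length given by the pumping lemma.
Choose w = a^p b^{p+p!+3}. Since p ≠ (p+p!+3)-3 = p+p!, w ∈ L; and |w| ≥ p.
Write w = xyz as guaranteed by the lemma, with |xy| ≤ p and y is nonempty.
Since the first p symbols of w are all a's and |xy| ≤ p, y lies entirely in the leading a-block: y = a^k for some k with 1 ≤ k ≤ p.
Since 1 ≤ k ≤ p, k divides p!; set t = 1 + p!/k. Then xy^t z has p + (p!/k)·k = p + p! copies of a. Now the a-count is p+p! and (b-count)-3 = (p+p!+3)-3 = p+p!, so i ≠ j-3 fails. So xy^t z = a^{p+p!} b^{p+p!+3} ∉ L.
Contradiction. Therefore L is not regular.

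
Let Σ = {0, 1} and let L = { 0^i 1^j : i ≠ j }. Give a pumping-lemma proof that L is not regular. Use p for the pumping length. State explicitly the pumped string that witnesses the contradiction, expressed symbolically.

0^{p+p!} 1^{p+p!}

Assume L is regular; let p be its pumping constant.
Choose w = 0^p 1^{p+p!}. Since p ≠ p+p!, w ∈ L; and |w| ≥ p.
Write w = xyz as guaranteed by the lemma, with |xy| ≤ p and y is nonempty.
The first p characters of w are 0's, so xy (and hence y) consists only of 0's. Write y = 0^k, 1 ≤ k ≤ p.
Since 1 ≤ k ≤ p, k divides p!; set t = 1 + p!/k. Then xy^t z has p + (p!/k)·k = p + p! copies of 0. Now the 0-count equals the 1-count, so i ≠ j fails. So xy^t z = 0^{p+p!} 1^{p+p!} ∉ L.
Contradiction. Therefore L is not regular.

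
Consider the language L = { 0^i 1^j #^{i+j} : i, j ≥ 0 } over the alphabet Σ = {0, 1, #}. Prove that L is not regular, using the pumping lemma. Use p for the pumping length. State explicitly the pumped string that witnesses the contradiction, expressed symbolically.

Toward a contradiction, assume L is regular with pumping length p.
Take w = 0^p 1^p #^{2p} ∈ L (with i=j=p, i+j=2p), |w| = 4p ≥ p.
The pumping lemma gives a decomposition w = xyz where |xy| ≤ p and |y| ≥ 1.
The first p characters of w are 0's, so xy (and hence y) consists only of 0's. Write y = 0^k, 1 ≤ k ≤ p.
Consider xy^2z = 0^{p+k} 1^p #^{2p}. Now the 0- and 1-counts sum to 2p+k, but the #-count is 2p ≠ 2p+k. So xy^2z ∉ L.
Contradiction. Therefore L is not regular.

0^{p+k} 1^p #^{2p}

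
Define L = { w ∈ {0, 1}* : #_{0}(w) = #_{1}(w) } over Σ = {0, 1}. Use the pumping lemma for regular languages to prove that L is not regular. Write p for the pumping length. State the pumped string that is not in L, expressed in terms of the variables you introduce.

0^{p+k} 1^p

Suppose for contradiction that L is regular, and let p be the pumping length.
Choose w = 0^p 1^p ∈ L with |w| = 2p ≥ p.
Write w = xyz as guaranteed by the lemma, with |xy| ≤ p and |y| ≥ 1.
The first p characters of w are 0's, so xy (and hence y) consists only of 0's. Write y = 0^k, 1 ≤ k ≤ p.
Pump with i = 2: xy^2z = 0^{p+k} 1^p has p+k occurrences of 0 but only p of 1. Since k ≥ 1 the counts differ, so xy^2z ∉ L.
This is a contradiction; hence L is not regular.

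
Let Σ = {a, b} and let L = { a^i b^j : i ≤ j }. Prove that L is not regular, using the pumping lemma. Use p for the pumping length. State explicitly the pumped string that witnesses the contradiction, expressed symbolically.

a^{p+k} b^p

Assume L is regular. Let p be the pumping length given by the pumping lemma.
Choose w = a^p b^p ∈ L, with |w| = 2p ≥ p.
The pumping lemma gives a decomposition w = xyz where |xy| ≤ p and |y| ≥ 1.
The first p characters of w are a's, so xy (and hence y) consists only of a's. Write y = a^k, 1 ≤ k ≤ p.
Consider xy^2z = a^{p+k} b^p. Since k ≥ 1, the a-count p+k exceeds the b-count p, so i ≤ j fails; thus xy^2z ∉ L.
This is a contradiction; hence L is not regular.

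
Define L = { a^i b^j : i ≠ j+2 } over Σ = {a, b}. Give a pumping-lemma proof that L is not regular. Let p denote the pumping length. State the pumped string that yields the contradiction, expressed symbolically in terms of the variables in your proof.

a^{p+p!} b^{p+p!-2}

Assume L is regular. Let p be the pumping length given by the pumping lemma.
Choose w = a^p b^{p+p!-2}. Since p ≠ (p+p!-2)+2 = p+p!, w ∈ L; and |w| ≥ p.
Write w = xyz as guaranteed by the lemma, with |xy| ≤ p and y is nonempty.
The first p characters of w are a's, so xy (and hence y) consists only of a's. Write y = a^k, 1 ≤ k ≤ p.
Since 1 ≤ k ≤ p, k divides p!; set t = 1 + p!/k. Then xy^t z has p + (p!/k)·k = p + p! copies of a. Now the a-count is p+p! and (b-count)+2 = (p+p!-2)+2 = p+p!, so i ≠ j+2 fails. So xy^t z = a^{p+p!} b^{p+p!-2} ∉ L.
This contradicts the pumping lemma, so L is not regular.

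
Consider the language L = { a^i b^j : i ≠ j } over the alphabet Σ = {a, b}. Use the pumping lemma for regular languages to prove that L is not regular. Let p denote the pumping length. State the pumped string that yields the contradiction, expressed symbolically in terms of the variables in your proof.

Assume L is regular. Let p be the pumping length given by the pumping lemma.
Choose w = a^p b^{p+p!}. Since p ≠ p+p!, w ∈ L; and |w| ≥ p.
By the pumping lemma, w = xyz with |xy| ≤ p and |y| ≥ 1.
The first p characters of w are a's, so xy (and hence y) consists only of a's. Write y = a^k, 1 ≤ k ≤ p.
Since 1 ≤ k ≤ p, k divides p!; set t = 1 + p!/k. Then xy^t z has p + (p!/k)·k = p + p! copies of a. Now the a-count equals the b-count, so i ≠ j fails. So xy^t z = a^{p+p!} b^{p+p!} ∉ L.
This contradicts the pumping lemma, so L is not regular.

a^{p+p!} b^{p+p!}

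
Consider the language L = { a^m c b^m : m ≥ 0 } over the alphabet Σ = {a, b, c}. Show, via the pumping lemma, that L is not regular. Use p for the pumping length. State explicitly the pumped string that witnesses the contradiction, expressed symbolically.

Assume L is regular. Let p be the pumping length given by the pumping lemma.
Take w = a^p c b^p ∈ L with |w| = 2p+1 ≥ p.
By the pumping lemma, w = xyz with |xy| ≤ p and y is nonempty.
Because |xy| ≤ p and w begins with p copies of a, we have y = a^k with 1 ≤ k ≤ p.
Pump with i = 2: xy^2z = a^{p+k} c b^p, which would require p+k = p. But k ≥ 1, so xy^2z ∉ L.
This is a contradiction; hence L is not regular.

a^{p+k} c b^p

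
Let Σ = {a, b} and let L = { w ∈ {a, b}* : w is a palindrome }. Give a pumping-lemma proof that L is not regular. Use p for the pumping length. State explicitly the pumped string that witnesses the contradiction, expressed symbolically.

Suppose for contradiction that L is regular, and let p be the pumping length.
Take w = a^p b a^p, a palindrome of length 2p+1 ≥ p.
Write w = xyz as guaranteed by the lemma, with |xy| ≤ p and |y| ≥ 1.
Since the first p symbols of w are all a's and |xy| ≤ p, y lies entirely in the leading a-block: y = a^k for some k with 1 ≤ k ≤ p.
Pump with i = 2: xy^2z = a^{p+k} b a^p. Its reverse is a^p b a^{p+k}, which differs from xy^2z since k ≥ 1. So xy^2z is not a palindrome and xy^2z ∉ L.
Contradiction. Therefore L is not regular.

a^{p+k} b a^p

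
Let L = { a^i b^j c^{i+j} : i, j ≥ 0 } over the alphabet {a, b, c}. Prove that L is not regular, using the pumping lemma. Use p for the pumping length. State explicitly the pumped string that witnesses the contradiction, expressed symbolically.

Suppose for contradiction that L is regular, and let p be the pumping length.
Take w = a^p b^p c^{2p} ∈ L (with i=j=p, i+j=2p), |w| = 4p ≥ p.
The pumping lemma gives a decomposition w = xyz where |xy| ≤ p and y is nonempty.
Because |xy| ≤ p and w begins with p copies of a, we have y = a^k with 1 ≤ k ≤ p.
Consider xy^2z = a^{p+k} b^p c^{2p}. Now the a- and b-counts sum to 2p+k, but the c-count is 2p ≠ 2p+k. So xy^2z ∉ L.
Contradiction. Therefore L is not regular.

a^{p+k} b^p c^{2p}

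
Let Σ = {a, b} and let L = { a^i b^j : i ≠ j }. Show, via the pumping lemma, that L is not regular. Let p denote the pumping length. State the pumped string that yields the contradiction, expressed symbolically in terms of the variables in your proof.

Assume L is regular; let p be its pumping constant.
Choose w = a^p b^{p+p!}. Since p ≠ p+p!, w ∈ L; and |w| ≥ p.
Write w = xyz as guaranteed by the lemma, with |xy| ≤ p and |y| ≥ 1.
The first p characters of w are a's, so xy (and hence y) consists only of a's. Write y = a^k, 1 ≤ k ≤ p.
Since 1 ≤ k ≤ p, k divides p!; set t = 1 + p!/k. Then xy^t z has p + (p!/k)·k = p + p! copies of a. Now the a-count equals the b-count, so i ≠ j fails. So xy^t z = a^{p+p!} b^{p+p!} ∉ L.
This is a contradiction; hence L is not regular.

a^{p+p!} b^{p+p!}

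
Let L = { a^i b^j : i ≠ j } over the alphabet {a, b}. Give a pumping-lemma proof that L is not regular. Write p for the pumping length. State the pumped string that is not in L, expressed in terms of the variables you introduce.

Assume L is regular; let p be its pumping constant.
Choose w = a^p b^{p+p!}. Since p ≠ p+p!, w ∈ L; and |w| ≥ p.
Write w = xyz as guaranteed by the lemma, with |xy| ≤ p and y is nonempty.
Because |xy| ≤ p and w begins with p copies of a, we have y = a^k with 1 ≤ k ≤ p.
Since 1 ≤ k ≤ p, k divides p!; set t = 1 + p!/k. Then xy^t z has p + (p!/k)·k = p + p! copies of a. Now the a-count equals the b-count, so i ≠ j fails. So xy^t z = a^{p+p!} b^{p+p!} ∉ L.
This is a contradiction; hence L is not regular.

a^{p+p!} b^{p+p!}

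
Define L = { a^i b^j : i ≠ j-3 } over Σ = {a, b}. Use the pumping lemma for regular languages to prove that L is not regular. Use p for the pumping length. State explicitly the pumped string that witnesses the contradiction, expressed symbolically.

a^{p+p!} b^{p+p!+3}

Assume L is regular; let p be its pumping constant.
Choose w = a^p b^{p+p!+3}. Since p ≠ (p+p!+3)-3 = p+p!, w ∈ L; and |w| ≥ p.
By the pumping lemma, w = xyz with |xy| ≤ p and |y| ≥ 1.
Since the first p symbols of w are all a's and |xy| ≤ p, y lies entirely in the leading a-block: y = a^k for some k with 1 ≤ k ≤ p.
Since 1 ≤ k ≤ p, k divides p!; set t = 1 + p!/k. Then xy^t z has p + (p!/k)·k = p + p! copies of a. Now the a-count is p+p! and (b-count)-3 = (p+p!+3)-3 = p+p!, so i ≠ j-3 fails. So xy^t z = a^{p+p!} b^{p+p!+3} ∉ L.
Contradiction. Therefore L is not regular.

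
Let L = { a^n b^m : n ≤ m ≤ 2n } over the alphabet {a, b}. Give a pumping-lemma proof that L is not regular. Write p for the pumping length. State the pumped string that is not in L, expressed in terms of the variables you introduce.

a^{p+k} b^p

Suppose for contradiction that L is regular, and let p be the pumping length.
Take w = a^p b^p ∈ L (since p ≤ p ≤ 2p), with |w| = 2p ≥ p.
The pumping lemma gives a decomposition w = xyz where |xy| ≤ p and |y| ≥ 1.
Because |xy| ≤ p and w begins with p copies of a, we have y = a^k with 1 ≤ k ≤ p.
Pump with i = 2: xy^2z = a^{p+k} b^p. Now n = p+k > p = m, so the condition n ≤ m fails. Thus xy^2z ∉ L.
Contradiction. Therefore L is not regular.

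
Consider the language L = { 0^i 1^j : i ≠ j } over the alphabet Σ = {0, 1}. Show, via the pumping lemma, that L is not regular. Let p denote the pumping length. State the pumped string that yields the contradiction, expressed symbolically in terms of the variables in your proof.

0^{p+p!} 1^{p+p!}

Assume L is regular; let p be its pumping constant.
Choose w = 0^p 1^{p+p!}. Since p ≠ p+p!, w ∈ L; and |w| ≥ p.
Write w = xyz as guaranteed by the lemma, with |xy| ≤ p and |y| > 0.
Because |xy| ≤ p and w begins with p copies of 0, we have y = 0^k with 1 ≤ k ≤ p.
Since 1 ≤ k ≤ p, k divides p!; set t = 1 + p!/k. Then xy^t z has p + (p!/k)·k = p + p! copies of 0. Now the 0-count equals the 1-count, so i ≠ j fails. So xy^t z = 0^{p+p!} 1^{p+p!} ∉ L.
This contradicts the pumping lemma, so L is not regular.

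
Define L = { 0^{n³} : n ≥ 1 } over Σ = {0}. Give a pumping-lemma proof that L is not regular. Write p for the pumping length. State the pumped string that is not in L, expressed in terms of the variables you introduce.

Assume L is regular. Let p be the pumping length given by the pumping lemma.
Take w = 0^{p³} ∈ L with |w| = p³ ≥ p.
Write w = xyz as guaranteed by the lemma, with |xy| ≤ p and y is nonempty.
Then y = 0^k for some k with 1 ≤ k ≤ p.
Pump with i = 2: xy^2z = 0^{p³+k}. Since 1 ≤ k ≤ p, p³ < p³+k ≤ p³+p < p³+3p²+3p+1 = (p+1)³, so p³+k is not a perfect cube. So xy^2z ∉ L.
This is a contradiction; hence L is not regular.

0^{p³+k}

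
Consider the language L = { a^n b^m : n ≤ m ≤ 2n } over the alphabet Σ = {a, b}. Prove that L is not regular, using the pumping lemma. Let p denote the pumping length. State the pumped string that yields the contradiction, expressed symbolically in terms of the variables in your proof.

Assume L is regular; let p be its pumping constant.
Take w = a^p b^p ∈ L (since p ≤ p ≤ 2p), with |w| = 2p ≥ p.
The pumping lemma gives a decomposition w = xyz where |xy| ≤ p and y is nonempty.
Because |xy| ≤ p and w begins with p copies of a, we have y = a^k with 1 ≤ k ≤ p.
Pump with i = 2: xy^2z = a^{p+k} b^p. Now n = p+k > p = m, so the condition n ≤ m fails. Thus xy^2z ∉ L.
This contradicts the pumping lemma, so L is not regular.

a^{p+k} b^p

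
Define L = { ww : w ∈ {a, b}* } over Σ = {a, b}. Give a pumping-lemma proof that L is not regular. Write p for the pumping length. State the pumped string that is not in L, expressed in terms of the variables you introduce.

Assume L is regular; let p be its pumping constant.
Take w = a^p b^p a^p b^p = uu where u = a^pb^p; then w ∈ L and |w| = 4p ≥ p.
Write w = xyz as guaranteed by the lemma, with |xy| ≤ p and |y| > 0.
Since the first p symbols of w are all a's and |xy| ≤ p, y lies entirely in the leading a-block: y = a^k for some k with 1 ≤ k ≤ p.
Pump with i = 2: xy^2z = a^{p+k} b^p a^p b^p, of length 4p+k. Suppose this equals vv. The string starts with a and ends with b, so v does too; thus the boundary between the two copies of v is a b→a transition. There is exactly one such transition, at position 2p+k, so |v| = 2p+k and |vv| = 4p+2k ≠ 4p+k since k ≥ 1. So xy^2z ∉ L.
This contradicts the pumping lemma, so L is not regular.

a^{p+k} b^p a^p b^p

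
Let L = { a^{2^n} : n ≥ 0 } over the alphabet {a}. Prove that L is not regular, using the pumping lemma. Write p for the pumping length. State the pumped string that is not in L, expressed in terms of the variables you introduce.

a^{2^p+k}

Assume L is regular; let p be its pumping constant.
Take w = a^{2^p} ∈ L with |w| = 2^p ≥ p.
The pumping lemma gives a decomposition w = xyz where |xy| ≤ p and |y| > 0.
Then y = a^k for some k with 1 ≤ k ≤ p.
Pump with i = 2: xy^2z = a^{2^p+k}. Since 1 ≤ k ≤ p < 2^p, we have 2^p < 2^p+k < 2^{p+1}, so 2^p+k is not a power of 2. So xy^2z ∉ L.
This contradicts the pumping lemma, so L is not regular.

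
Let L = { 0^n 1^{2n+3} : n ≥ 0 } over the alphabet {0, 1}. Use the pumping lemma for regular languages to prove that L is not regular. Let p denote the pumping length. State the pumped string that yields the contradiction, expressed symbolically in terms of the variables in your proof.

Assume L is regular. Let p be the pumping length given by the pumping lemma.
Let w = 0^p 1^{2p+3} ∈ L; note |w| = 3p+3 ≥ p.
Write w = xyz as guaranteed by the lemma, with |xy| ≤ p and |y| > 0.
Because |xy| ≤ p and w begins with p copies of 0, we have y = 0^k with 1 ≤ k ≤ p.
Pump with i = 2: xy^2z = 0^{p+k} 1^{2p+3}. For this to lie in L we would need 2p+3 = 2(p+k)+3, which forces k = 0. But k ≥ 1, so xy^2z ∉ L.
This is a contradiction; hence L is not regular.

0^{p+k} 1^{2p+3}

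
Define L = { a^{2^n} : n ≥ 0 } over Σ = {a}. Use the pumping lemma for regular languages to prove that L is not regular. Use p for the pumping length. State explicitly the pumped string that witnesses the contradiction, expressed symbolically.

a^{2^p+k}

Assume L is regular. Let p be the pumping length given by the pumping lemma.
Take w = a^{2^p} ∈ L with |w| = 2^p ≥ p.
By the pumping lemma, w = xyz with |xy| ≤ p and |y| > 0.
Then y = a^k for some k with 1 ≤ k ≤ p.
Pump with i = 2: xy^2z = a^{2^p+k}. Since 1 ≤ k ≤ p < 2^p, we have 2^p < 2^p+k < 2^{p+1}, so 2^p+k is not a power of 2. So xy^2z ∉ L.
This contradicts the pumping lemma, so L is not regular.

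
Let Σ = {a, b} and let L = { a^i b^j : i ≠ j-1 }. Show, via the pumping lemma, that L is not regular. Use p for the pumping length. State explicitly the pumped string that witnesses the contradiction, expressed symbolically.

a^{p+p!} b^{p+p!+1}

Toward a contradiction, assume L is regular with pumping length p.
Choose w = a^p b^{p+p!+1}. Since p ≠ (p+p!+1)-1 = p+p!, w ∈ L; and |w| ≥ p.
Write w = xyz as guaranteed by the lemma, with |xy| ≤ p and |y| ≥ 1.
Because |xy| ≤ p and w begins with p copies of a, we have y = a^k with 1 ≤ k ≤ p.
Since 1 ≤ k ≤ p, k divides p!; set t = 1 + p!/k. Then xy^t z has p + (p!/k)·k = p + p! copies of a. Now the a-count is p+p! and (b-count)-1 = (p+p!+1)-1 = p+p!, so i ≠ j-1 fails. So xy^t z = a^{p+p!} b^{p+p!+1} ∉ L.
This is a contradiction; hence L is not regular.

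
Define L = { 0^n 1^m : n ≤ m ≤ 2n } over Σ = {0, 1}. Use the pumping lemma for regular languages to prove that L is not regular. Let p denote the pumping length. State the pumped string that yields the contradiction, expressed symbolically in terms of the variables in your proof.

0^{p+k} 1^p

Suppose for contradiction that L is regular, and let p be the pumping length.
Take w = 0^p 1^p ∈ L (since p ≤ p ≤ 2p), with |w| = 2p ≥ p.
The pumping lemma gives a decomposition w = xyz where |xy| ≤ p and |y| > 0.
The first p characters of w are 0's, so xy (and hence y) consists only of 0's. Write y = 0^k, 1 ≤ k ≤ p.
Pump with i = 2: xy^2z = 0^{p+k} 1^p. Now n = p+k > p = m, so the condition n ≤ m fails. Thus xy^2z ∉ L.
Contradiction. Therefore L is not regular.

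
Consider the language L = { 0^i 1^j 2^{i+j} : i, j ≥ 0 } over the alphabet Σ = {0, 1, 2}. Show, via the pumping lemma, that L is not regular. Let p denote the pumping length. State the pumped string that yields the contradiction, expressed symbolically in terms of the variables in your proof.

Assume L is regular. Let p be the pumping length given by the pumping lemma.
Take w = 0^p 1^p 2^{2p} ∈ L (with i=j=p, i+j=2p), |w| = 4p ≥ p.
Write w = xyz as guaranteed by the lemma, with |xy| ≤ p and |y| ≥ 1.
Since the first p symbols of w are all 0's and |xy| ≤ p, y lies entirely in the leading 0-block: y = 0^k for some k with 1 ≤ k ≤ p.
Consider xy^2z = 0^{p+k} 1^p 2^{2p}. Now the 0- and 1-counts sum to 2p+k, but the 2-count is 2p ≠ 2p+k. So xy^2z ∉ L.
This is a contradiction; hence L is not regular.

0^{p+k} 1^p 2^{2p}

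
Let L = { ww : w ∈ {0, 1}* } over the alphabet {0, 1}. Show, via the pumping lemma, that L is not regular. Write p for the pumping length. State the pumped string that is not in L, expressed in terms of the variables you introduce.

0^{p+k} 1^p 0^p 1^p

Toward a contradiction, assume L is regular with pumping length p.
Take w = 0^p 1^p 0^p 1^p = uu where u = 0^p1^p; then w ∈ L and |w| = 4p ≥ p.
Write w = xyz as guaranteed by the lemma, with |xy| ≤ p and y is nonempty.
Because |xy| ≤ p and w begins with p copies of 0, we have y = 0^k with 1 ≤ k ≤ p.
Pump with i = 2: xy^2z = 0^{p+k} 1^p 0^p 1^p, of length 4p+k. Suppose this equals vv. The string starts with 0 and ends with 1, so v does too; thus the boundary between the two copies of v is a 1→0 transition. There is exactly one such transition, at position 2p+k, so |v| = 2p+k and |vv| = 4p+2k ≠ 4p+k since k ≥ 1. So xy^2z ∉ L.
This is a contradiction; hence L is not regular.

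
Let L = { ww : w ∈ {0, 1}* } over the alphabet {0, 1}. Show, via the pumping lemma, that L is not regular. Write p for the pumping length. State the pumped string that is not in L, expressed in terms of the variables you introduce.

Suppose for contradiction that L is regular, and let p be the pumping length.
Take w = 0^p 1^p 0^p 1^p = uu where u = 0^p1^p; then w ∈ L and |w| = 4p ≥ p.
The pumping lemma gives a decomposition w = xyz where |xy| ≤ p and |y| > 0.
Since the first p symbols of w are all 0's and |xy| ≤ p, y lies entirely in the leading 0-block: y = 0^k for some k with 1 ≤ k ≤ p.
Pump with i = 2: xy^2z = 0^{p+k} 1^p 0^p 1^p, of length 4p+k. Suppose this equals vv. The string starts with 0 and ends with 1, so v does too; thus the boundary between the two copies of v is a 1→0 transition. There is exactly one such transition, at position 2p+k, so |v| = 2p+k and |vv| = 4p+2k ≠ 4p+k since k ≥ 1. So xy^2z ∉ L.
Contradiction. Therefore L is not regular.

0^{p+k} 1^p 0^p 1^p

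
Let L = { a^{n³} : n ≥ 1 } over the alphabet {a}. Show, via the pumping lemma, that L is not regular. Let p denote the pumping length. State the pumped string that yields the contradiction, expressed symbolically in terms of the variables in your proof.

a^{p³+k}

Toward a contradiction, assume L is regular with pumping length p.
Take w = a^{p³} ∈ L with |w| = p³ ≥ p.
By the pumping lemma, w = xyz with |xy| ≤ p and |y| ≥ 1.
Then y = a^k for some k with 1 ≤ k ≤ p.
Pump with i = 2: xy^2z = a^{p³+k}. Since 1 ≤ k ≤ p, p³ < p³+k ≤ p³+p < p³+3p²+3p+1 = (p+1)³, so p³+k is not a perfect cube. So xy^2z ∉ L.
This is a contradiction; hence L is not regular.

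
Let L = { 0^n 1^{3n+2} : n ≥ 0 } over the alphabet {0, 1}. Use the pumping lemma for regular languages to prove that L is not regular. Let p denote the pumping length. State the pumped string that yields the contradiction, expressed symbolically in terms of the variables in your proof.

Assume L is regular; let p be its pumping constant.
Take w = 0^p 1^{3p+2}. Then w ∈ L and |w| = 4p+2 ≥ p.
By the pumping lemma, w = xyz with |xy| ≤ p and |y| > 0.
The first p characters of w are 0's, so xy (and hence y) consists only of 0's. Write y = 0^k, 1 ≤ k ≤ p.
Pump with i = 2: xy^2z = 0^{p+k} 1^{3p+2}. For this to lie in L we would need 3p+2 = 3(p+k)+2, which forces k = 0. But k ≥ 1, so xy^2z ∉ L.
This contradicts the pumping lemma, so L is not regular.

0^{p+k} 1^{3p+2}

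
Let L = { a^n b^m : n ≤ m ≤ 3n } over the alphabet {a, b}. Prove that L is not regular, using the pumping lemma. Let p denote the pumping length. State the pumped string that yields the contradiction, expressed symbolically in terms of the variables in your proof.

a^{p+k} b^p

Assume L is regular. Let p be the pumping length given by the pumping lemma.
Take w = a^p b^p ∈ L (since p ≤ p ≤ 3p), with |w| = 2p ≥ p.
By the pumping lemma, w = xyz with |xy| ≤ p and y is nonempty.
The first p characters of w are a's, so xy (and hence y) consists only of a's. Write y = a^k, 1 ≤ k ≤ p.
Pump with i = 2: xy^2z = a^{p+k} b^p. Now n = p+k > p = m, so the condition n ≤ m fails. Thus xy^2z ∉ L.
This contradicts the pumping lemma, so L is not regular.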